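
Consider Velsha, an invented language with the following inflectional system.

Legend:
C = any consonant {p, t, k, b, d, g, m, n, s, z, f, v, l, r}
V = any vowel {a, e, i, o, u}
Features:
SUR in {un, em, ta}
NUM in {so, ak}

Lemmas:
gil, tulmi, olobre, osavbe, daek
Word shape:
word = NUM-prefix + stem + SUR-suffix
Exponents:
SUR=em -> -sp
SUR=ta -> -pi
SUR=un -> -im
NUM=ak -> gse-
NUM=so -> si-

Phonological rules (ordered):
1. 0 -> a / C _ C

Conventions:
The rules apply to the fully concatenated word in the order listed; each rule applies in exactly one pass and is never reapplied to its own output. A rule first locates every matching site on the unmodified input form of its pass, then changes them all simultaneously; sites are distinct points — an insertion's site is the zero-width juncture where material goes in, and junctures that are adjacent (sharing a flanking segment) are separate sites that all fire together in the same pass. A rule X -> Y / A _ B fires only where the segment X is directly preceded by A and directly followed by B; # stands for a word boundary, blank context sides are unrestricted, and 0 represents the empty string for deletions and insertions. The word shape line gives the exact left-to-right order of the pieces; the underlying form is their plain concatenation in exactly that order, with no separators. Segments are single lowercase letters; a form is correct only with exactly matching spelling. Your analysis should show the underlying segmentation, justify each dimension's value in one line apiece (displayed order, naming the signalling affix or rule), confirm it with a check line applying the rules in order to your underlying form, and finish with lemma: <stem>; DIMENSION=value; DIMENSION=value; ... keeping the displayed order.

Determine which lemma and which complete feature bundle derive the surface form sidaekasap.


underlying: si-daek-sp
SUR=em - signalled by the affix -sp
NUM=so - signalled by the affix si-
check: sidaeksp -> sidaekasap
lemma: daek; SUR=em; NUM=so


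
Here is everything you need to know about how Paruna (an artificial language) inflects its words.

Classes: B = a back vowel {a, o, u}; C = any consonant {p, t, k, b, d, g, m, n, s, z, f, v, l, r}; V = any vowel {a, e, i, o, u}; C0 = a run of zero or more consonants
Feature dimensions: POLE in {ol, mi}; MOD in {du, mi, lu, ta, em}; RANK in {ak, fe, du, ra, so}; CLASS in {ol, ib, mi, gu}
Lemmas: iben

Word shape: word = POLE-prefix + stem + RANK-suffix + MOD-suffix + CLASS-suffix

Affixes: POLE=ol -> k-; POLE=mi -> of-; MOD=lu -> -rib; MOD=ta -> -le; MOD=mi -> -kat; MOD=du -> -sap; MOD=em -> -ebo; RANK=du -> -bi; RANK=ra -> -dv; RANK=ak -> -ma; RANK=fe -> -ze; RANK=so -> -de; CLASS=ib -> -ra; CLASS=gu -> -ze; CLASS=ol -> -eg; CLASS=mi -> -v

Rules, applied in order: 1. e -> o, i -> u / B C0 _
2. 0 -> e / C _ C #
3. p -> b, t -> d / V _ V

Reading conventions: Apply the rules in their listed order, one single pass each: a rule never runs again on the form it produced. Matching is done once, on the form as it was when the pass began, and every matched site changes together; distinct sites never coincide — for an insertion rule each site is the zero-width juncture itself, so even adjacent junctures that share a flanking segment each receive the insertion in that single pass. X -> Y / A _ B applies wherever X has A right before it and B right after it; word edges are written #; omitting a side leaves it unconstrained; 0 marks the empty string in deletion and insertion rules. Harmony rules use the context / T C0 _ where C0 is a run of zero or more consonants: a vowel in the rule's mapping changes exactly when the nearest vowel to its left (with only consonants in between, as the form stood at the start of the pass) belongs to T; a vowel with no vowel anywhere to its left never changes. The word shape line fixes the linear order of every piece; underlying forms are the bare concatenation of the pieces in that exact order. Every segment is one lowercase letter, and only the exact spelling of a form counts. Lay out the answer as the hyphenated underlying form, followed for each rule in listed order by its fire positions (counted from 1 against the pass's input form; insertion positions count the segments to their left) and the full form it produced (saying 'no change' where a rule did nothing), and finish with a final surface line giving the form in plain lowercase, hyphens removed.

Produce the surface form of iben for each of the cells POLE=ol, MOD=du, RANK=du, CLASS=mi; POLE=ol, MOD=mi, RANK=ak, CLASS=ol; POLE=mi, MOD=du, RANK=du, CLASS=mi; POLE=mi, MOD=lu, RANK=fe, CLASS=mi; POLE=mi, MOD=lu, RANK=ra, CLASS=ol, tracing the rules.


cell POLE=ol, MOD=du, RANK=du, CLASS=mi:
underlying: k-iben-bi-sap-v
1. e -> o, i -> u / B C0 _: no change
2. 0 -> e / C _ C #: inserts after position(s) 10: kibenbisapev
3. p -> b, t -> d / V _ V: fires at position(s) 10: kibenbisabev
surface: kibenbisabev

cell POLE=ol, MOD=mi, RANK=ak, CLASS=ol:
underlying: k-iben-ma-kat-eg
1. e -> o, i -> u / B C0 _: fires at position(s) 11: kibenmakatog
2. 0 -> e / C _ C #: no change
3. p -> b, t -> d / V _ V: fires at position(s) 10: kibenmakadog
surface: kibenmakadog

cell POLE=mi, MOD=du, RANK=du, CLASS=mi:
underlying: of-iben-bi-sap-v
1. e -> o, i -> u / B C0 _: fires at position(s) 3: ofubenbisapv
2. 0 -> e / C _ C #: inserts after position(s) 11: ofubenbisapev
3. p -> b, t -> d / V _ V: fires at position(s) 11: ofubenbisabev
surface: ofubenbisabev

cell POLE=mi, MOD=lu, RANK=fe, CLASS=mi:
underlying: of-iben-ze-rib-v
1. e -> o, i -> u / B C0 _: fires at position(s) 3: ofubenzeribv
2. 0 -> e / C _ C #: inserts after position(s) 11: ofubenzeribev
3. p -> b, t -> d / V _ V: no change
surface: ofubenzeribev

cell POLE=mi, MOD=lu, RANK=ra, CLASS=ol:
underlying: of-iben-dv-rib-eg
1. e -> o, i -> u / B C0 _: fires at position(s) 3: ofubendvribeg
2. 0 -> e / C _ C #: no change
3. p -> b, t -> d / V _ V: no change
surface: ofubendvribeg


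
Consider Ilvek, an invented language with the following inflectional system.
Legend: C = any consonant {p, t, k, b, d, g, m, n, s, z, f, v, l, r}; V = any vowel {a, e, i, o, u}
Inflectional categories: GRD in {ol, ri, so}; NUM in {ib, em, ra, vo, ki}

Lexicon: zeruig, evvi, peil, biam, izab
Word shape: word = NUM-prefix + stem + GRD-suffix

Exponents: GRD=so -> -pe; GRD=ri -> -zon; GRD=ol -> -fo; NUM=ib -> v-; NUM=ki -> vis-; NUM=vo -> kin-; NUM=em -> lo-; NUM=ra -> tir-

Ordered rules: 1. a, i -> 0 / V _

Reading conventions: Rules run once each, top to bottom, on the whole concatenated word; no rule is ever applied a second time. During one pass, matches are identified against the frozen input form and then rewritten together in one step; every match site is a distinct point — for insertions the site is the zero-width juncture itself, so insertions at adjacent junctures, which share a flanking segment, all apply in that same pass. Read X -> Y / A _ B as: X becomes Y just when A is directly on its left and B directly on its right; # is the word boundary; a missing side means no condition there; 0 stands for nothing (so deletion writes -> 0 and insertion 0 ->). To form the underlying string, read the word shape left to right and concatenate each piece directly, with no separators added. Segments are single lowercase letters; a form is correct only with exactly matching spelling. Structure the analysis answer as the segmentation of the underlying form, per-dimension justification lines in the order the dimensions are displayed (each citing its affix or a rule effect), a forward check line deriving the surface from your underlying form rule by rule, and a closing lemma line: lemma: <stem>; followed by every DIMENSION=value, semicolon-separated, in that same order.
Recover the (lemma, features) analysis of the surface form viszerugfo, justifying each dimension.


underlying: vis-zeruig-fo
GRD=ol - signalled by the affix -fo
NUM=ki - signalled by the affix vis-
check: viszeruigfo -> viszerugfo
lemma: zeruig; GRD=ol; NUM=ki


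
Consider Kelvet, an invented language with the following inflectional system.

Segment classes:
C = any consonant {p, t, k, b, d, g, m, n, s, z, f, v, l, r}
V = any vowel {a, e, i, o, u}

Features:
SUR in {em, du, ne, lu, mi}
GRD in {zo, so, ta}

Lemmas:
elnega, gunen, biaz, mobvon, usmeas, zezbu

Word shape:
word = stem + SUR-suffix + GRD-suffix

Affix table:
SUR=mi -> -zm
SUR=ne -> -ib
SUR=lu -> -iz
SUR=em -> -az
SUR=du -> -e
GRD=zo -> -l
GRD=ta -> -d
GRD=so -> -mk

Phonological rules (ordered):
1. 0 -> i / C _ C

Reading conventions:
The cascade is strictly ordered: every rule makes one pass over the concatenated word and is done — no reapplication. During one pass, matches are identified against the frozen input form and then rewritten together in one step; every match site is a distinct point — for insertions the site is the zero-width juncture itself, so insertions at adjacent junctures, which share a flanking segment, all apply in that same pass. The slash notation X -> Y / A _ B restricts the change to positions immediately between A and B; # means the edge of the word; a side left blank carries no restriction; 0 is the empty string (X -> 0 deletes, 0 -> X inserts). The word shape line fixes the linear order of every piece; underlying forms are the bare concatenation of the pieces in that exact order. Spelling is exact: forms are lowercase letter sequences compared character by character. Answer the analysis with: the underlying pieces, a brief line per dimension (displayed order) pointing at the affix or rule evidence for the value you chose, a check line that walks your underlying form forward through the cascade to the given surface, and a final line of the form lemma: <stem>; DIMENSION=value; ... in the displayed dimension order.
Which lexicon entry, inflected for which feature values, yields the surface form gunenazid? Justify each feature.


underlying: gunen-az-d
SUR=em - signalled by the affix -az
GRD=ta - signalled by the affix -d
check: gunenazd -> gunenazid
lemma: gunen; SUR=em; GRD=ta


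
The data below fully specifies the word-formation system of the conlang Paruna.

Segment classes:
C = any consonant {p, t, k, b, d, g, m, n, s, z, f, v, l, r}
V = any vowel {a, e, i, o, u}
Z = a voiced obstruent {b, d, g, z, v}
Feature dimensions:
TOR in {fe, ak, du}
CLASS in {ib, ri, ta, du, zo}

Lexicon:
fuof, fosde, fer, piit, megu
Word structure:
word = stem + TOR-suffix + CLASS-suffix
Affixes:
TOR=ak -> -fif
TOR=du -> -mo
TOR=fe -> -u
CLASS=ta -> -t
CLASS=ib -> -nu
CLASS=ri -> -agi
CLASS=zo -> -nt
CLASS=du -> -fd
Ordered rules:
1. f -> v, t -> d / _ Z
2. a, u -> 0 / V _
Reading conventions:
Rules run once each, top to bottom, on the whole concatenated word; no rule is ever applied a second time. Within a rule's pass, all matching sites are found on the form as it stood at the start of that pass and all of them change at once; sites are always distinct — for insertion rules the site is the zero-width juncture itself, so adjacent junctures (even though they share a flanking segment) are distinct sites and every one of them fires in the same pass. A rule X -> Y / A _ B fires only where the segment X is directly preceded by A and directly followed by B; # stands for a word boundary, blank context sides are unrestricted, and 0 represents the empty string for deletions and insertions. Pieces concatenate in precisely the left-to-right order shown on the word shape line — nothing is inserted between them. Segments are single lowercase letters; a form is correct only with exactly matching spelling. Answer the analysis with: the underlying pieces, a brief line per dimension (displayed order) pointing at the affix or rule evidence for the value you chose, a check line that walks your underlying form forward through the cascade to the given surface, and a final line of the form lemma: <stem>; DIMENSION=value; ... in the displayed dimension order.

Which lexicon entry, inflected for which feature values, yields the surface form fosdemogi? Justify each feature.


underlying: fosde-mo-agi
TOR=du - signalled by the affix -mo
CLASS=ri - signalled by the affix -agi
check: fosdemoagi -> fosdemoagi -> fosdemogi
lemma: fosde; TOR=du; CLASS=ri


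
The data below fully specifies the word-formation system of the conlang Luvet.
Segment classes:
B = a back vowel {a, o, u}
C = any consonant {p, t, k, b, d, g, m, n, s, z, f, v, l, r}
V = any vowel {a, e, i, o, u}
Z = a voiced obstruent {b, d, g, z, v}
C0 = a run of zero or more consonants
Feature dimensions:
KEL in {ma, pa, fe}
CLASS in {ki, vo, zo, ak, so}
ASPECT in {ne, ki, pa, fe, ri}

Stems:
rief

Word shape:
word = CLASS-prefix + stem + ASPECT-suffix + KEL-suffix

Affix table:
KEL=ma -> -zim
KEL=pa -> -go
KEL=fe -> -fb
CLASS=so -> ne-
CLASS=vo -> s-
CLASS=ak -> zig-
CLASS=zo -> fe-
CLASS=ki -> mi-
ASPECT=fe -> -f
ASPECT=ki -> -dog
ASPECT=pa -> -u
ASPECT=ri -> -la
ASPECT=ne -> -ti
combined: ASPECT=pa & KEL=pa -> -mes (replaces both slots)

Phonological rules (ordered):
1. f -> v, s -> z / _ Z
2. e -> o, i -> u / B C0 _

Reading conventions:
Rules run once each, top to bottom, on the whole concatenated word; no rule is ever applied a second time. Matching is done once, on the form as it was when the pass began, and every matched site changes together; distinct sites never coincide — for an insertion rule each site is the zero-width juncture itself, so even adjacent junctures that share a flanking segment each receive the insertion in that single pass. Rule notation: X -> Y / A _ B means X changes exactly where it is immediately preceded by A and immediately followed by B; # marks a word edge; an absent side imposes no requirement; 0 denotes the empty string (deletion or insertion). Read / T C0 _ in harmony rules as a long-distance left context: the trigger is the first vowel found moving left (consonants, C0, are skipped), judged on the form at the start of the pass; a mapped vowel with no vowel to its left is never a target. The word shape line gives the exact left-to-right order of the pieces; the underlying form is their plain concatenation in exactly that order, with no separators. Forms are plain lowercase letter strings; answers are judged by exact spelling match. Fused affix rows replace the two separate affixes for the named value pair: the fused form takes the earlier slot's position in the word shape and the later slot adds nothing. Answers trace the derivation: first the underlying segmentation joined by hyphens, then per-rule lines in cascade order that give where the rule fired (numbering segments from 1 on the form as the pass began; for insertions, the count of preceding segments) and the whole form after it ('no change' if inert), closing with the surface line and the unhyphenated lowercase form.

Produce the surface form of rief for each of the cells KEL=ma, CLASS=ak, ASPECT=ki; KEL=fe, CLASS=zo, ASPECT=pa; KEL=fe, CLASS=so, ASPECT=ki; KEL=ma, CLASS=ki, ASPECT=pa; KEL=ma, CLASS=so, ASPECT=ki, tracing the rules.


cell KEL=ma, CLASS=ak, ASPECT=ki:
underlying: zig-rief-dog-zim
1. f -> v, s -> z / _ Z: fires at position(s) 7: zigrievdogzim
2. e -> o, i -> u / B C0 _: fires at position(s) 12: zigrievdogzum
surface: zigrievdogzum

cell KEL=fe, CLASS=zo, ASPECT=pa:
underlying: fe-rief-u-fb
1. f -> v, s -> z / _ Z: fires at position(s) 8: feriefuvb
2. e -> o, i -> u / B C0 _: no change
surface: feriefuvb

cell KEL=fe, CLASS=so, ASPECT=ki:
underlying: ne-rief-dog-fb
1. f -> v, s -> z / _ Z: fires at position(s) 6, 10: nerievdogvb
2. e -> o, i -> u / B C0 _: no change
surface: nerievdogvb

cell KEL=ma, CLASS=ki, ASPECT=pa:
underlying: mi-rief-u-zim
1. f -> v, s -> z / _ Z: no change
2. e -> o, i -> u / B C0 _: fires at position(s) 9: miriefuzum
surface: miriefuzum

cell KEL=ma, CLASS=so, ASPECT=ki:
underlying: ne-rief-dog-zim
1. f -> v, s -> z / _ Z: fires at position(s) 6: nerievdogzim
2. e -> o, i -> u / B C0 _: fires at position(s) 11: nerievdogzum
surface: nerievdogzum


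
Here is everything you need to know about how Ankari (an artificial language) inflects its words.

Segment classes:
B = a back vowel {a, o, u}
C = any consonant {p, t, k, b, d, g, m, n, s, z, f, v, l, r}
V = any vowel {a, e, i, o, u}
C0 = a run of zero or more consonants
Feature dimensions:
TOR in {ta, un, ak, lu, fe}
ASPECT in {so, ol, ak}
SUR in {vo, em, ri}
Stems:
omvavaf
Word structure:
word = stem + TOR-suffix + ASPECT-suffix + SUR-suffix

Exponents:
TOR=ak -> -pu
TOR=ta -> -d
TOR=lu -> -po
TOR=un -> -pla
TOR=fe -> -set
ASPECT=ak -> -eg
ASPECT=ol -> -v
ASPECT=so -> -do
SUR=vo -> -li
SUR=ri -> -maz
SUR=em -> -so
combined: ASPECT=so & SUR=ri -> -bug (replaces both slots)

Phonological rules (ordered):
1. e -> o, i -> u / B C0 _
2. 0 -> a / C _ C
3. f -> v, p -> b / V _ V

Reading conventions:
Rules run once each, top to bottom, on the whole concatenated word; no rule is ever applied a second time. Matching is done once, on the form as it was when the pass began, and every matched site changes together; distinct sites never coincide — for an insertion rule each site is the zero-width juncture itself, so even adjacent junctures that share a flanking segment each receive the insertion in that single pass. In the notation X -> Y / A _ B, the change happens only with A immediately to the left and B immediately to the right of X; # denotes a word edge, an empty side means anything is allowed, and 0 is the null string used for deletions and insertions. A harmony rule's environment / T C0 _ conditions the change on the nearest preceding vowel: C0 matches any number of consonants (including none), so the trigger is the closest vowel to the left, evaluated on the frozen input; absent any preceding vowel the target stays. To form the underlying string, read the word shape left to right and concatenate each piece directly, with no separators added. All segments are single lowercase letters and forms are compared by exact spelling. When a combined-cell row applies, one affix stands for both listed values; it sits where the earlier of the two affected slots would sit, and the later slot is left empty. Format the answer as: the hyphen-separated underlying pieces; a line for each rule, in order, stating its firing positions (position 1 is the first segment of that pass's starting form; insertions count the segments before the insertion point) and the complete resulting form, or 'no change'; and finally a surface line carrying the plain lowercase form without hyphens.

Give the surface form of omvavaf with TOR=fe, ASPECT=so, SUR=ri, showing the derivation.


underlying: omvavaf-set-bug
1. e -> o, i -> u / B C0 _: fires at position(s) 9: omvavafsotbug
2. 0 -> a / C _ C: inserts after position(s) 2, 7, 10: omavavafasotabug
3. f -> v, p -> b / V _ V: fires at position(s) 8: omavavavasotabug
surface: omavavavasotabug


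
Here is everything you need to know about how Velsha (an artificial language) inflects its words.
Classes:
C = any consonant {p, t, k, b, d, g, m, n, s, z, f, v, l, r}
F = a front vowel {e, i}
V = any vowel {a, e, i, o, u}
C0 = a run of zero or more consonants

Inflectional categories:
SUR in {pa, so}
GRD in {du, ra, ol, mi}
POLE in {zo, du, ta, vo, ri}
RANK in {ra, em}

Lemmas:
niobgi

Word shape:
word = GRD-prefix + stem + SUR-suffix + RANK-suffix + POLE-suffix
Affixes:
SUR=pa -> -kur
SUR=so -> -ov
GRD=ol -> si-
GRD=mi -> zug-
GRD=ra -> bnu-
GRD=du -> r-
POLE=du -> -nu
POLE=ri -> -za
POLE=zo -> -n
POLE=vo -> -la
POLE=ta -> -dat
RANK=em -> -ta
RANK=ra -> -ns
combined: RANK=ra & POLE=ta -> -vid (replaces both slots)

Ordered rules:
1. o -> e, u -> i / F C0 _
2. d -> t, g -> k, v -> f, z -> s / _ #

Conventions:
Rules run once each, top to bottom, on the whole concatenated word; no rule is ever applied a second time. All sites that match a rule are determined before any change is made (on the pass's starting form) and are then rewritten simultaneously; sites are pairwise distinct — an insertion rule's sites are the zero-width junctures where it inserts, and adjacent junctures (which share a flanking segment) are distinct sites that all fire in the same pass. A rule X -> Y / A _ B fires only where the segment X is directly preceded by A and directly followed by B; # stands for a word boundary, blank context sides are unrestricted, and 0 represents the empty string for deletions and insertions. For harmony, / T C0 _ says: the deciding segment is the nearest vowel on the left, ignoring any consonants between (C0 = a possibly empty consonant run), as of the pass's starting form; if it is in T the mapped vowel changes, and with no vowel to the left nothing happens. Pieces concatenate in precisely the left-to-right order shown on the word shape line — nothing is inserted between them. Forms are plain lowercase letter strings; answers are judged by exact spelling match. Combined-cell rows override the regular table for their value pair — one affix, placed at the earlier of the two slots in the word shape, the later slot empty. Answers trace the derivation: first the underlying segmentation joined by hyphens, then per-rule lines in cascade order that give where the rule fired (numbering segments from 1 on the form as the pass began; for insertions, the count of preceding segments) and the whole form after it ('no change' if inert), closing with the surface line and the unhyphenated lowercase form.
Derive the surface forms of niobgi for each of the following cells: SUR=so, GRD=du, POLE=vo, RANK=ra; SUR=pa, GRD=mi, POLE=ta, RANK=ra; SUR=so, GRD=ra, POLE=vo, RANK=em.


cell SUR=so, GRD=du, POLE=vo, RANK=ra:
underlying: r-niobgi-ov-ns-la
1. o -> e, u -> i / F C0 _: fires at position(s) 4, 8: rniebgievnsla
2. d -> t, g -> k, v -> f, z -> s / _ #: no change
surface: rniebgievnsla

cell SUR=pa, GRD=mi, POLE=ta, RANK=ra:
underlying: zug-niobgi-kur-vid
1. o -> e, u -> i / F C0 _: fires at position(s) 6, 11: zugniebgikirvid
2. d -> t, g -> k, v -> f, z -> s / _ #: fires at position(s) 15: zugniebgikirvit
surface: zugniebgikirvit

cell SUR=so, GRD=ra, POLE=vo, RANK=em:
underlying: bnu-niobgi-ov-ta-la
1. o -> e, u -> i / F C0 _: fires at position(s) 6, 10: bnuniebgievtala
2. d -> t, g -> k, v -> f, z -> s / _ #: no change
surface: bnuniebgievtala


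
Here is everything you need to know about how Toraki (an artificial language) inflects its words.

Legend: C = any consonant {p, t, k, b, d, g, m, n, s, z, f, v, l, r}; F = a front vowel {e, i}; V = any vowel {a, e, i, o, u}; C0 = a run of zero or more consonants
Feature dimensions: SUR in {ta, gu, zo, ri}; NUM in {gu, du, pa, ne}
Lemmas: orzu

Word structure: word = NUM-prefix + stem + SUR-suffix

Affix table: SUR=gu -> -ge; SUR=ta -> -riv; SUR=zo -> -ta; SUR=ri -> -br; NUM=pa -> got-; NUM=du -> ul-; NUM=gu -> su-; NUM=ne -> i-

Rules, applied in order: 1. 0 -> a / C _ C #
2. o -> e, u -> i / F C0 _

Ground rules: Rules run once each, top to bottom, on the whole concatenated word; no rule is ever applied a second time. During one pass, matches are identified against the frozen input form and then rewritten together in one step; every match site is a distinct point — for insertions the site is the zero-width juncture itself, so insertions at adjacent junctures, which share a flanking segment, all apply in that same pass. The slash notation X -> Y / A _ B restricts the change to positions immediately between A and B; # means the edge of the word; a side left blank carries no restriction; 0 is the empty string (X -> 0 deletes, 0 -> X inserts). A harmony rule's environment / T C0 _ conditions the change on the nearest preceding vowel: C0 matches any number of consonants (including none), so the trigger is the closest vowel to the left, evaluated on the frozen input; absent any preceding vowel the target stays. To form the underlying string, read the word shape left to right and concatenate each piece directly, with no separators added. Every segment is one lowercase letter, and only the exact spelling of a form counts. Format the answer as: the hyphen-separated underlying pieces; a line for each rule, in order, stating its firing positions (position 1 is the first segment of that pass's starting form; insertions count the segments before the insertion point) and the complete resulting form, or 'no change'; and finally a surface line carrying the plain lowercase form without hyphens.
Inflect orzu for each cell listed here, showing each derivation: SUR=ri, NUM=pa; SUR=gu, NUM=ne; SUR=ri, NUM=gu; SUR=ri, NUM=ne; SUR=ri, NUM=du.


cell SUR=ri, NUM=pa:
underlying: got-orzu-br
1. 0 -> a / C _ C #: inserts after position(s) 8: gotorzubar
2. o -> e, u -> i / F C0 _: no change
surface: gotorzubar

cell SUR=gu, NUM=ne:
underlying: i-orzu-ge
1. 0 -> a / C _ C #: no change
2. o -> e, u -> i / F C0 _: fires at position(s) 2: ierzuge
surface: ierzuge

cell SUR=ri, NUM=gu:
underlying: su-orzu-br
1. 0 -> a / C _ C #: inserts after position(s) 7: suorzubar
2. o -> e, u -> i / F C0 _: no change
surface: suorzubar

cell SUR=ri, NUM=ne:
underlying: i-orzu-br
1. 0 -> a / C _ C #: inserts after position(s) 6: iorzubar
2. o -> e, u -> i / F C0 _: fires at position(s) 2: ierzubar
surface: ierzubar

cell SUR=ri, NUM=du:
underlying: ul-orzu-br
1. 0 -> a / C _ C #: inserts after position(s) 7: ulorzubar
2. o -> e, u -> i / F C0 _: no change
surface: ulorzubar


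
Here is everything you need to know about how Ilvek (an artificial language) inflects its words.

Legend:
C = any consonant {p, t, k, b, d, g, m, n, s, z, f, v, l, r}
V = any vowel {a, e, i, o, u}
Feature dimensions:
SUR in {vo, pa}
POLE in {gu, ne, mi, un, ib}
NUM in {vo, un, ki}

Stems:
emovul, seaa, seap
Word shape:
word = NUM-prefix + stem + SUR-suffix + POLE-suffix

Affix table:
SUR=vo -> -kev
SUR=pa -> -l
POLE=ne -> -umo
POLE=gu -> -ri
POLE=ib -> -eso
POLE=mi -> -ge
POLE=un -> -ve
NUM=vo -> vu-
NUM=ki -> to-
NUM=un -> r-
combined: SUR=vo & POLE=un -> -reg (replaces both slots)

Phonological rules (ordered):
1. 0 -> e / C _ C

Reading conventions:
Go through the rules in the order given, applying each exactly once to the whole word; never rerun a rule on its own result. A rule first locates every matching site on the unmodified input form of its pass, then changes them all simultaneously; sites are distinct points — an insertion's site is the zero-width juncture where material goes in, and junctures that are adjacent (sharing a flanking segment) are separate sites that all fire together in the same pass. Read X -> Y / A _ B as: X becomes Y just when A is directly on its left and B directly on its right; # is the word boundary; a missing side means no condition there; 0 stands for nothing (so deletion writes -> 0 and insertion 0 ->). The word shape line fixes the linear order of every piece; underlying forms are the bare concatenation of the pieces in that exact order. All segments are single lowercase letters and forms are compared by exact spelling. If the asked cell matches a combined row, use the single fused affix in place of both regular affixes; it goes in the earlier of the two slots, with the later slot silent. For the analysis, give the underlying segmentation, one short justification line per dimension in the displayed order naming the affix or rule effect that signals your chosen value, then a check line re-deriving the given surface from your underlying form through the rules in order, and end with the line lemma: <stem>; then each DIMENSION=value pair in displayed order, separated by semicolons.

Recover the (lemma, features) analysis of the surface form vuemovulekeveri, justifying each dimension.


underlying: vu-emovul-kev-ri
SUR=vo - signalled by the affix -kev
POLE=gu - signalled by the affix -ri
NUM=vo - signalled by the affix vu-
check: vuemovulkevri -> vuemovulekeveri
lemma: emovul; SUR=vo; POLE=gu; NUM=vo


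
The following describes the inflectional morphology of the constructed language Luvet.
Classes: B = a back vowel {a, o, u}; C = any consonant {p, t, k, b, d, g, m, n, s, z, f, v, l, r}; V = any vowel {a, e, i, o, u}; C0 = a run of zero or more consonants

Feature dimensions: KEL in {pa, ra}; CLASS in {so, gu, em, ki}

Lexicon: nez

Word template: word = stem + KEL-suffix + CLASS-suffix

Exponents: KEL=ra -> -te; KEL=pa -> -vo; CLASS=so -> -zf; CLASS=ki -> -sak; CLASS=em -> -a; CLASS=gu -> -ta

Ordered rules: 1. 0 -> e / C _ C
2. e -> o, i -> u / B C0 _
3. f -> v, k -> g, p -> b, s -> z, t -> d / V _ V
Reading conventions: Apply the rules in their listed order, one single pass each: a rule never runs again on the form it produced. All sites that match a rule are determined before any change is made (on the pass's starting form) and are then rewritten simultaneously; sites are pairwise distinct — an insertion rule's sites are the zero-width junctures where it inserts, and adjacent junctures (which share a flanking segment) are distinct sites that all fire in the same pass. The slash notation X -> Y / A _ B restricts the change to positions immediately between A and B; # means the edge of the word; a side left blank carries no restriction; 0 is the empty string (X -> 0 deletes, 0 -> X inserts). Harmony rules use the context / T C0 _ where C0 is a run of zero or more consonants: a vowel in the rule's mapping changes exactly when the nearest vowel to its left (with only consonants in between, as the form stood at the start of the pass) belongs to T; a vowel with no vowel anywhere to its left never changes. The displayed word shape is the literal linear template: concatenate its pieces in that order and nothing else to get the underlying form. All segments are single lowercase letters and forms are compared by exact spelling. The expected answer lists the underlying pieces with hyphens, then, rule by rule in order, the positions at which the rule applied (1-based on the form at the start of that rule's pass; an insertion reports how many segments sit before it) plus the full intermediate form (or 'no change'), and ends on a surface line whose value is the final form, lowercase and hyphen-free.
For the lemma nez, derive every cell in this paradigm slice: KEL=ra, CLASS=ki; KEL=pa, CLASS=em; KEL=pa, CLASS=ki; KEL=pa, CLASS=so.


cell KEL=ra, CLASS=ki:
underlying: nez-te-sak
1. 0 -> e / C _ C: inserts after position(s) 3: nezetesak
2. e -> o, i -> u / B C0 _: no change
3. f -> v, k -> g, p -> b, s -> z, t -> d / V _ V: fires at position(s) 5, 7: nezedezak
surface: nezedezak

cell KEL=pa, CLASS=em:
underlying: nez-vo-a
1. 0 -> e / C _ C: inserts after position(s) 3: nezevoa
2. e -> o, i -> u / B C0 _: no change
3. f -> v, k -> g, p -> b, s -> z, t -> d / V _ V: no change
surface: nezevoa

cell KEL=pa, CLASS=ki:
underlying: nez-vo-sak
1. 0 -> e / C _ C: inserts after position(s) 3: nezevosak
2. e -> o, i -> u / B C0 _: no change
3. f -> v, k -> g, p -> b, s -> z, t -> d / V _ V: fires at position(s) 7: nezevozak
surface: nezevozak

cell KEL=pa, CLASS=so:
underlying: nez-vo-zf
1. 0 -> e / C _ C: inserts after position(s) 3, 6: nezevozef
2. e -> o, i -> u / B C0 _: fires at position(s) 8: nezevozof
3. f -> v, k -> g, p -> b, s -> z, t -> d / V _ V: no change
surface: nezevozof


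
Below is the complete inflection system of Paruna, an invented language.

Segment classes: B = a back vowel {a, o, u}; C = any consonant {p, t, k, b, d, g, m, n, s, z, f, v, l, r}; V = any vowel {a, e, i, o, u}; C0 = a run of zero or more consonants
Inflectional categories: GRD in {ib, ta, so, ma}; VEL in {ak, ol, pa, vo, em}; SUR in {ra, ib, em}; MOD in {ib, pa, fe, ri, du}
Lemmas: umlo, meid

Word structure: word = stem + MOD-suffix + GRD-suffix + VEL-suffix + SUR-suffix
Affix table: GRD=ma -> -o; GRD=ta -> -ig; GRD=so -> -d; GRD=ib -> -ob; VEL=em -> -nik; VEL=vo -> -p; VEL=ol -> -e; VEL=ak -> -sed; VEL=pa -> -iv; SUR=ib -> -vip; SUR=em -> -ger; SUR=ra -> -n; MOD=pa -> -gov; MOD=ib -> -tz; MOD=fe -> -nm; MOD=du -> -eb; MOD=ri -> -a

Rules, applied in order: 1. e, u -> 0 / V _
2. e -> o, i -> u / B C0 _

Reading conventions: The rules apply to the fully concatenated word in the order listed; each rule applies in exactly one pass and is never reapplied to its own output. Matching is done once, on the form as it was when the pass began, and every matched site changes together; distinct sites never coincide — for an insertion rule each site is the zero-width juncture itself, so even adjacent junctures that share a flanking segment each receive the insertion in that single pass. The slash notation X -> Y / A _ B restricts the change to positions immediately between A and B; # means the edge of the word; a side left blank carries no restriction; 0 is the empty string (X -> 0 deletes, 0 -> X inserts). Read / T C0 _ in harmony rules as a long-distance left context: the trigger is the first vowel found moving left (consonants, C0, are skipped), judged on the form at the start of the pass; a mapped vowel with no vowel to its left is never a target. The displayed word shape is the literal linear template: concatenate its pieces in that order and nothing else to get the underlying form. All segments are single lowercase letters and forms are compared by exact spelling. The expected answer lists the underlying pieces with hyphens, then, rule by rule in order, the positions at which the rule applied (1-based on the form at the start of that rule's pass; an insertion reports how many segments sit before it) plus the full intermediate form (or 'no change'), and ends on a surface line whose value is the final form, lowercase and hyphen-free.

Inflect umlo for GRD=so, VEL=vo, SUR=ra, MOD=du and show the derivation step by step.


underlying: umlo-eb-d-p-n
1. e, u -> 0 / V _: fires at position(s) 5: umlobdpn
2. e -> o, i -> u / B C0 _: no change
surface: umlobdpn


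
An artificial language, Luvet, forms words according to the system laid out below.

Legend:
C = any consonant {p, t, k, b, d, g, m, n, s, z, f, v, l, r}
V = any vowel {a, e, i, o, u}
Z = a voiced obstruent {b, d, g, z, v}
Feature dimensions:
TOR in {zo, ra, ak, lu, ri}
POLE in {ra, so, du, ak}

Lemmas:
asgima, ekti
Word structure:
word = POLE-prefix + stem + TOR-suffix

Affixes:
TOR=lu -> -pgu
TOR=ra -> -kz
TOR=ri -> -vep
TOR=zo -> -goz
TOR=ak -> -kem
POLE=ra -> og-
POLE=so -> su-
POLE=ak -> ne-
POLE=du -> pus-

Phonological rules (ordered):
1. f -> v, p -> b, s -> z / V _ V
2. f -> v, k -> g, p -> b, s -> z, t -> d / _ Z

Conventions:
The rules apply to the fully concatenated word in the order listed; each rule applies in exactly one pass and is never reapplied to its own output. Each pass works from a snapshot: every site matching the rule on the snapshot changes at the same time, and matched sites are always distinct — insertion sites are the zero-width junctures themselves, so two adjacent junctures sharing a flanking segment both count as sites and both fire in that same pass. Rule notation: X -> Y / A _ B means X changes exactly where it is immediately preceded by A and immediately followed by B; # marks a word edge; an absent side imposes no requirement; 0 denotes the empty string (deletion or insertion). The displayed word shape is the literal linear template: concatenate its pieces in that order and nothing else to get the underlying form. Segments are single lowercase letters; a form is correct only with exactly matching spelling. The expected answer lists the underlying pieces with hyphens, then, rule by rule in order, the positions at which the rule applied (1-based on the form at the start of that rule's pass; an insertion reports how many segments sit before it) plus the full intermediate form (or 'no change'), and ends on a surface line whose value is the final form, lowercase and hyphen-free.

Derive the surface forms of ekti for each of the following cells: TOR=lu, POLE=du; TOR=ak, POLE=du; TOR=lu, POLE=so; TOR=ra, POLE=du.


cell TOR=lu, POLE=du:
underlying: pus-ekti-pgu
1. f -> v, p -> b, s -> z / V _ V: fires at position(s) 3: puzektipgu
2. f -> v, k -> g, p -> b, s -> z, t -> d / _ Z: fires at position(s) 8: puzektibgu
surface: puzektibgu

cell TOR=ak, POLE=du:
underlying: pus-ekti-kem
1. f -> v, p -> b, s -> z / V _ V: fires at position(s) 3: puzektikem
2. f -> v, k -> g, p -> b, s -> z, t -> d / _ Z: no change
surface: puzektikem

cell TOR=lu, POLE=so:
underlying: su-ekti-pgu
1. f -> v, p -> b, s -> z / V _ V: no change
2. f -> v, k -> g, p -> b, s -> z, t -> d / _ Z: fires at position(s) 7: suektibgu
surface: suektibgu

cell TOR=ra, POLE=du:
underlying: pus-ekti-kz
1. f -> v, p -> b, s -> z / V _ V: fires at position(s) 3: puzektikz
2. f -> v, k -> g, p -> b, s -> z, t -> d / _ Z: fires at position(s) 8: puzektigz
surface: puzektigz


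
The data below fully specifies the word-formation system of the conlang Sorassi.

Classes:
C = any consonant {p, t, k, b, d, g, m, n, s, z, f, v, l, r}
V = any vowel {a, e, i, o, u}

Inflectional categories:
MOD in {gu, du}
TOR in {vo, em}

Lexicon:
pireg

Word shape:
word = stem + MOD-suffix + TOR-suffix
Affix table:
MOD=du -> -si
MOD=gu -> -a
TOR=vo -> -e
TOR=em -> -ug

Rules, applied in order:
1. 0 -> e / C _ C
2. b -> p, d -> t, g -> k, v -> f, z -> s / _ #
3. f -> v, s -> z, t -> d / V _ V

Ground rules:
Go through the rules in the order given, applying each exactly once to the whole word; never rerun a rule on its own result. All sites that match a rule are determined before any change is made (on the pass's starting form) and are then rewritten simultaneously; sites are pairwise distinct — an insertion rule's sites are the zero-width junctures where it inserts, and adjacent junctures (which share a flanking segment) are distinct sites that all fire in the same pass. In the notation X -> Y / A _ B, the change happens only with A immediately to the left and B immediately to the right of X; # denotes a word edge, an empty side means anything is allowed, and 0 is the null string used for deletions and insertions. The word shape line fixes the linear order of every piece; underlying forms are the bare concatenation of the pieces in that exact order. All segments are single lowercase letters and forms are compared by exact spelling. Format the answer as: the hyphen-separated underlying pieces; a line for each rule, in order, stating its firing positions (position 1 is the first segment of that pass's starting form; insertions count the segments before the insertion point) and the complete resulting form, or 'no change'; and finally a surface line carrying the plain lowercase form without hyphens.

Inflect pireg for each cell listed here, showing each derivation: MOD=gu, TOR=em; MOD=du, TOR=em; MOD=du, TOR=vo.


cell MOD=gu, TOR=em:
underlying: pireg-a-ug
1. 0 -> e / C _ C: no change
2. b -> p, d -> t, g -> k, v -> f, z -> s / _ #: fires at position(s) 8: piregauk
3. f -> v, s -> z, t -> d / V _ V: no change
surface: piregauk

cell MOD=du, TOR=em:
underlying: pireg-si-ug
1. 0 -> e / C _ C: inserts after position(s) 5: piregesiug
2. b -> p, d -> t, g -> k, v -> f, z -> s / _ #: fires at position(s) 10: piregesiuk
3. f -> v, s -> z, t -> d / V _ V: fires at position(s) 7: piregeziuk
surface: piregeziuk

cell MOD=du, TOR=vo:
underlying: pireg-si-e
1. 0 -> e / C _ C: inserts after position(s) 5: piregesie
2. b -> p, d -> t, g -> k, v -> f, z -> s / _ #: no change
3. f -> v, s -> z, t -> d / V _ V: fires at position(s) 7: piregezie
surface: piregezie


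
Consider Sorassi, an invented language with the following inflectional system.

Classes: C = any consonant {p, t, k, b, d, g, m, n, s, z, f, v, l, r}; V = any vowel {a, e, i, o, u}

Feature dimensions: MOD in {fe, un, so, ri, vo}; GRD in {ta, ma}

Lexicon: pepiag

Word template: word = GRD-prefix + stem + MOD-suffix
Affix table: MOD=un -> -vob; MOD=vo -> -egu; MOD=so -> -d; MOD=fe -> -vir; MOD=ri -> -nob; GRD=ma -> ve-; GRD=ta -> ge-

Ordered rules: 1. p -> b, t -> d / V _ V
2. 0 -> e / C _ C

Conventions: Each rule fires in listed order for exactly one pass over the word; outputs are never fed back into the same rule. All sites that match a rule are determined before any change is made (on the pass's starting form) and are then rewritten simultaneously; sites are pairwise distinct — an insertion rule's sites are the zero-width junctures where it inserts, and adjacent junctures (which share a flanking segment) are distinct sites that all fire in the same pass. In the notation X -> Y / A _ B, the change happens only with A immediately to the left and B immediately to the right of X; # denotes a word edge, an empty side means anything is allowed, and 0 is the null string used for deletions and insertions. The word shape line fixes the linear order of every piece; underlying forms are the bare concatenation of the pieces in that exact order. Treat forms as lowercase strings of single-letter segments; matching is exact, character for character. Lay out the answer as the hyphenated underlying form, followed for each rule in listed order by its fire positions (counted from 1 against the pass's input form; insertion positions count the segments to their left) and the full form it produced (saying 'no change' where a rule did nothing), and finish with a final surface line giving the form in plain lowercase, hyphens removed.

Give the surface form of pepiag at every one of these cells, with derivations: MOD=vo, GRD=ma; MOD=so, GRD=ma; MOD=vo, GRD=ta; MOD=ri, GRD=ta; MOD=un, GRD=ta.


cell MOD=vo, GRD=ma:
underlying: ve-pepiag-egu
1. p -> b, t -> d / V _ V: fires at position(s) 3, 5: vebebiagegu
2. 0 -> e / C _ C: no change
surface: vebebiagegu

cell MOD=so, GRD=ma:
underlying: ve-pepiag-d
1. p -> b, t -> d / V _ V: fires at position(s) 3, 5: vebebiagd
2. 0 -> e / C _ C: inserts after position(s) 8: vebebiaged
surface: vebebiaged

cell MOD=vo, GRD=ta:
underlying: ge-pepiag-egu
1. p -> b, t -> d / V _ V: fires at position(s) 3, 5: gebebiagegu
2. 0 -> e / C _ C: no change
surface: gebebiagegu

cell MOD=ri, GRD=ta:
underlying: ge-pepiag-nob
1. p -> b, t -> d / V _ V: fires at position(s) 3, 5: gebebiagnob
2. 0 -> e / C _ C: inserts after position(s) 8: gebebiagenob
surface: gebebiagenob

cell MOD=un, GRD=ta:
underlying: ge-pepiag-vob
1. p -> b, t -> d / V _ V: fires at position(s) 3, 5: gebebiagvob
2. 0 -> e / C _ C: inserts after position(s) 8: gebebiagevob
surface: gebebiagevob
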